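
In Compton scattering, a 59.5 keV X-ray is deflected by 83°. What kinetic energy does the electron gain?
5.5194 keV

By energy conservation: K_e = E_initial - E_final

First find the scattered photon energy:
Initial wavelength: λ = hc/E = 20.8377 pm
Compton shift: Δλ = λ_C(1 - cos(83°)) = 2.1306 pm
Final wavelength: λ' = 20.8377 + 2.1306 = 22.9683 pm
Final photon energy: E' = hc/λ' = 53.9806 keV

Electron kinetic energy:
K_e = E - E' = 59.5000 - 53.9806 = 5.5194 keV

(Intermediate values are shown rounded; full precision is carried through to the final answer.)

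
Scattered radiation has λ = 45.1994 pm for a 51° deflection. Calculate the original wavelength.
44.3000 pm

From λ' = λ + Δλ, we have λ = λ' - Δλ

First calculate the Compton shift:
Δλ = λ_C(1 - cos θ)
Δλ = 2.4263 × (1 - cos(51°))
Δλ = 2.4263 × 0.3707
Δλ = 0.8994 pm

Initial wavelength:
λ = λ' - Δλ
λ = 45.1994 - 0.8994
λ = 44.3000 pm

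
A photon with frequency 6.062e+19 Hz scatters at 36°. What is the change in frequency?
5.193e+18 Hz (decrease)

Convert frequency to wavelength (c = 299792458 m/s):
λ₀ = c/f₀ = 299792458/6.062e+19 = 4.9454381e-12 m = 4.9454 pm

Calculate Compton shift:
Δλ = λ_C(1 - cos(36°)) = 0.4634 pm

Final wavelength:
λ' = λ₀ + Δλ = 4.9454 + 0.4634 = 5.4088 pm

Final frequency:
f' = c/λ' = 299792458/5.4088221e-12 = 5.5426570e+19 Hz

Frequency shift (decrease):
Δf = f₀ - f' = 6.062e+19 - 5.5426570e+19 = 5.193e+18 Hz

(Intermediate values are shown rounded; full precision is carried through to the final answer.)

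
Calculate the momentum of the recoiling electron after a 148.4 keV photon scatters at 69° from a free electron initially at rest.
8.3421e-23 kg·m/s

The electron is initially at rest, so by conservation of momentum:
p⃗_e = p⃗₀ − p⃗'  (incident photon momentum minus scattered photon momentum)

Photon momentum magnitudes (p = h/λ = E/c):
λ₀ = hc/E₀ = 8.3547 pm → p₀ = h/λ₀ = 7.9309e-23 kg·m/s
Δλ = λ_C(1 − cos 69°) = 1.5568 pm
λ' = 9.9115 pm → p' = h/λ' = 6.6852e-23 kg·m/s

The scattered photon makes angle θ = 69° with the incident direction, so by the law of cosines:
|p⃗_e|² = p₀² + p'² − 2p₀p'cos θ
|p⃗_e|² = (7.9309e-23)² + (6.6852e-23)² − 2·7.9309e-23·6.6852e-23·cos(69°)
|p⃗_e| = 8.3421e-23 kg·m/s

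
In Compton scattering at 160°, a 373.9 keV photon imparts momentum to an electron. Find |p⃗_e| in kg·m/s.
2.7887e-22 kg·m/s

The electron is initially at rest, so by conservation of momentum:
p⃗_e = p⃗₀ − p⃗'  (incident photon momentum minus scattered photon momentum)

Photon momentum magnitudes (p = h/λ = E/c):
λ₀ = hc/E₀ = 3.3160 pm → p₀ = h/λ₀ = 1.9982e-22 kg·m/s
Δλ = λ_C(1 − cos 160°) = 4.7063 pm
λ' = 8.0223 pm → p' = h/λ' = 8.2596e-23 kg·m/s

The scattered photon makes angle θ = 160° with the incident direction, so by the law of cosines:
|p⃗_e|² = p₀² + p'² − 2p₀p'cos θ
|p⃗_e|² = (1.9982e-22)² + (8.2596e-23)² − 2·1.9982e-22·8.2596e-23·cos(160°)
|p⃗_e| = 2.7887e-22 kg·m/s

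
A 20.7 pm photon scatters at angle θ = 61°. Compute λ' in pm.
21.9500 pm

Using the Compton scattering formula:
λ' = λ + Δλ = λ + λ_C(1 - cos θ)

Given:
- Initial wavelength λ = 20.7 pm
- Scattering angle θ = 61°
- Compton wavelength λ_C ≈ 2.4263 pm

Calculate the shift:
Δλ = 2.4263 × (1 - cos(61°))
Δλ = 2.4263 × 0.5152
Δλ = 1.2500 pm

Final wavelength:
λ' = 20.7 + 1.2500 = 21.9500 pm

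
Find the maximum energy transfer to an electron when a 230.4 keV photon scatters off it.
109.2493 keV

Maximum energy transfer occurs at θ = 180° (backscattering).

Initial photon: E₀ = 230.4 keV → λ₀ = 5.3813 pm

Maximum Compton shift (at 180°):
Δλ_max = 2λ_C = 2 × 2.4263 = 4.8526 pm

Final wavelength:
λ' = 5.3813 + 4.8526 = 10.2339 pm

Minimum photon energy (maximum energy to electron):
E'_min = hc/λ' = 121.1507 keV

Maximum electron kinetic energy:
K_max = E₀ - E'_min = 230.4000 - 121.1507 = 109.2493 keV

(Intermediate values are shown rounded; full precision is carried through to the final answer.)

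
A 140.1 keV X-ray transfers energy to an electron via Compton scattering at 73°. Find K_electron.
22.7643 keV

By energy conservation: K_e = E_initial - E_final

First find the scattered photon energy:
Initial wavelength: λ = hc/E = 8.8497 pm
Compton shift: Δλ = λ_C(1 - cos(73°)) = 1.7169 pm
Final wavelength: λ' = 8.8497 + 1.7169 = 10.5666 pm
Final photon energy: E' = hc/λ' = 117.3357 keV

Electron kinetic energy:
K_e = E - E' = 140.1000 - 117.3357 = 22.7643 keV

(Intermediate values are shown rounded; full precision is carried through to the final answer.)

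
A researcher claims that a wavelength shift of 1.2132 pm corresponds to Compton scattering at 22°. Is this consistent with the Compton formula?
No, inconsistent

Calculate the expected shift for θ = 22°:

Δλ_expected = λ_C(1 - cos(22°))
Δλ_expected = 2.4263 × (1 - cos(22°))
Δλ_expected = 2.4263 × 0.0728
Δλ_expected = 0.1767 pm

Given shift: 1.2132 pm
Expected shift: 0.1767 pm
Difference: 1.0365 pm

The values do not match. The given shift corresponds to θ ≈ 60.0°, not 22°.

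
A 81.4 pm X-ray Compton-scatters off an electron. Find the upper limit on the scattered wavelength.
86.2526 pm (at θ = 180°)

The Compton shift is Δλ = λ_C(1 − cos θ).

Since cos θ ranges from −1 to 1, the factor (1 − cos θ) ranges from 0 to 2; the maximum shift occurs at θ = 180° (backscattering):
Δλ_max = 2λ_C = 2 × 2.4263 pm = 4.8526 pm

Maximum scattered wavelength:
λ'_max = λ₀ + Δλ_max = 81.4 + 4.8526 = 86.2526 pm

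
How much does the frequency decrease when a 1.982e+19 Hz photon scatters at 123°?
3.936e+18 Hz (decrease)

Convert frequency to wavelength (c = 299792458 m/s):
λ₀ = c/f₀ = 299792458/1.982e+19 = 1.5125755e-11 m = 15.1258 pm

Calculate Compton shift:
Δλ = λ_C(1 - cos(123°)) = 3.7478 pm

Final wavelength:
λ' = λ₀ + Δλ = 15.1258 + 3.7478 = 18.8735 pm

Final frequency:
f' = c/λ' = 299792458/1.8873528e-11 = 1.5884283e+19 Hz

Frequency shift (decrease):
Δf = f₀ - f' = 1.982e+19 - 1.5884283e+19 = 3.936e+18 Hz

(Intermediate values are shown rounded; full precision is carried through to the final answer.)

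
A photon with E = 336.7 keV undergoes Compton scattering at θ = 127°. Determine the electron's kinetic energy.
172.8912 keV

By energy conservation: K_e = E_initial - E_final

First find the scattered photon energy:
Initial wavelength: λ = hc/E = 3.6823 pm
Compton shift: Δλ = λ_C(1 - cos(127°)) = 3.8865 pm
Final wavelength: λ' = 3.6823 + 3.8865 = 7.5688 pm
Final photon energy: E' = hc/λ' = 163.8088 keV

Electron kinetic energy:
K_e = E - E' = 336.7000 - 163.8088 = 172.8912 keV

(Intermediate values are shown rounded; full precision is carried through to the final answer.)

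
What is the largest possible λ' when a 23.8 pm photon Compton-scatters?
28.6526 pm (at θ = 180°)

The Compton shift is Δλ = λ_C(1 − cos θ).

Since cos θ ranges from −1 to 1, the factor (1 − cos θ) ranges from 0 to 2; the maximum shift occurs at θ = 180° (backscattering):
Δλ_max = 2λ_C = 2 × 2.4263 pm = 4.8526 pm

Maximum scattered wavelength:
λ'_max = λ₀ + Δλ_max = 23.8 + 4.8526 = 28.6526 pm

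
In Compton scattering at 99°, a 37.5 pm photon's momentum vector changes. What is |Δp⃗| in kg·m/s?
2.5949e-23 kg·m/s

Photon momentum magnitude is p = h/λ.

Initial momentum:
p₀ = h/λ = 6.6261e-34/3.7500e-11 = 1.7670e-23 kg·m/s

After scattering:
λ' = λ + Δλ = 37.5 + 2.8059 = 40.3059 pm
p' = h/λ' = 6.6261e-34/4.0306e-11 = 1.6439e-23 kg·m/s

Momentum is a vector; the scattered photon's direction makes angle θ = 99° with the incident direction. The magnitude of the vector change Δp⃗ = p⃗₀ − p⃗' is found from the law of cosines:
|Δp⃗|² = p₀² + p'² − 2p₀p'cos θ
|Δp⃗|² = (1.7670e-23)² + (1.6439e-23)² − 2·1.7670e-23·1.6439e-23·cos(99°)
|Δp⃗| = 2.5949e-23 kg·m/s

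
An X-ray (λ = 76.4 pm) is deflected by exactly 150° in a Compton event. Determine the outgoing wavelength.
80.9276 pm

Using the Compton formula: λ' = λ + λ_C(1 − cos θ)

For θ = 150°, cos θ = -√3/2 (exact) ≈ -0.8660, so:
1 − cos 150° = 1 − (-√3/2) ≈ 1.8660

Δλ = λ_C × 1.8660 = 2.4263 × 1.8660 = 4.5276 pm

λ' = 76.4 + 4.5276 = 80.9276 pm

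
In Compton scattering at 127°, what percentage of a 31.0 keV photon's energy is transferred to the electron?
0.0886 (or 8.86%)

Calculate initial and final photon energies:

Initial: E₀ = 31.0 keV → λ₀ = 39.9949 pm
Compton shift: Δλ = 3.8865 pm
Final wavelength: λ' = 43.8814 pm
Final energy: E' = 28.2544 keV

Fractional energy loss:
(E₀ - E')/E₀ = (31.0000 - 28.2544)/31.0000
= 2.7456/31.0000
= 0.0886
= 8.86%

(Intermediate values are shown rounded; full precision is carried through to the final answer.)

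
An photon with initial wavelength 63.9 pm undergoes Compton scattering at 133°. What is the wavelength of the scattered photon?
67.9810 pm

Using the Compton scattering formula:
λ' = λ + Δλ = λ + λ_C(1 - cos θ)

Given:
- Initial wavelength λ = 63.9 pm
- Scattering angle θ = 133°
- Compton wavelength λ_C ≈ 2.4263 pm

Calculate the shift:
Δλ = 2.4263 × (1 - cos(133°))
Δλ = 2.4263 × 1.6820
Δλ = 4.0810 pm

Final wavelength:
λ' = 63.9 + 4.0810 = 67.9810 pm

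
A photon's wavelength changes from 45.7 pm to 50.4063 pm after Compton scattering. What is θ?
160.00°

First find the wavelength shift:
Δλ = λ' - λ = 50.4063 - 45.7 = 4.7063 pm

Using Δλ = λ_C(1 - cos θ), with λ_C = h/(m_e·c) ≈ 2.42631024 pm:
cos θ = 1 - Δλ/λ_C
cos θ = 1 - 4.7063/2.42631024
cos θ = -0.939694

θ = arccos(-0.939694)
θ = 160.00°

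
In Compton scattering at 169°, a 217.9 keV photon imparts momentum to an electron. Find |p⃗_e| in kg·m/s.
1.7882e-22 kg·m/s

The electron is initially at rest, so by conservation of momentum:
p⃗_e = p⃗₀ − p⃗'  (incident photon momentum minus scattered photon momentum)

Photon momentum magnitudes (p = h/λ = E/c):
λ₀ = hc/E₀ = 5.6900 pm → p₀ = h/λ₀ = 1.1645e-22 kg·m/s
Δλ = λ_C(1 − cos 169°) = 4.8080 pm
λ' = 10.4980 pm → p' = h/λ' = 6.3117e-23 kg·m/s

The scattered photon makes angle θ = 169° with the incident direction, so by the law of cosines:
|p⃗_e|² = p₀² + p'² − 2p₀p'cos θ
|p⃗_e|² = (1.1645e-22)² + (6.3117e-23)² − 2·1.1645e-22·6.3117e-23·cos(169°)
|p⃗_e| = 1.7882e-22 kg·m/s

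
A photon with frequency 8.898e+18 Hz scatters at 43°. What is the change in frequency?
1.689e+17 Hz (decrease)

Convert frequency to wavelength (c = 299792458 m/s):
λ₀ = c/f₀ = 299792458/8.898e+18 = 3.3692117e-11 m = 33.6921 pm

Calculate Compton shift:
Δλ = λ_C(1 - cos(43°)) = 0.6518 pm

Final wavelength:
λ' = λ₀ + Δλ = 33.6921 + 0.6518 = 34.3439 pm

Final frequency:
f' = c/λ' = 299792458/3.4343936e-11 = 8.7291234e+18 Hz

Frequency shift (decrease):
Δf = f₀ - f' = 8.898e+18 - 8.7291234e+18 = 1.689e+17 Hz

(Intermediate values are shown rounded; full precision is carried through to the final answer.)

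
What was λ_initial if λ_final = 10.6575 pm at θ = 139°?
6.4000 pm

From λ' = λ + Δλ, we have λ = λ' - Δλ

First calculate the Compton shift:
Δλ = λ_C(1 - cos θ)
Δλ = 2.4263 × (1 - cos(139°))
Δλ = 2.4263 × 1.7547
Δλ = 4.2575 pm

Initial wavelength:
λ = λ' - Δλ
λ = 10.6575 - 4.2575
λ = 6.4000 pm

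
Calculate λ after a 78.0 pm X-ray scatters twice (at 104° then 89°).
83.3973 pm

Apply Compton shift twice:

First scattering at θ₁ = 104°:
Δλ₁ = λ_C(1 - cos(104°))
Δλ₁ = 2.4263 × 1.2419
Δλ₁ = 3.0133 pm

After first scattering:
λ₁ = 78.0 + 3.0133 = 81.0133 pm

Second scattering at θ₂ = 89°:
Δλ₂ = λ_C(1 - cos(89°))
Δλ₂ = 2.4263 × 0.9825
Δλ₂ = 2.3840 pm

Final wavelength:
λ₂ = 81.0133 + 2.3840 = 83.3973 pm

Total shift: Δλ_total = 3.0133 + 2.3840 = 5.3973 pm

(Intermediate values are shown rounded; full precision is carried through to the final answer.)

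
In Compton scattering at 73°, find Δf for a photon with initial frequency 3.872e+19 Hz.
7.028e+18 Hz (decrease)

Convert frequency to wavelength (c = 299792458 m/s):
λ₀ = c/f₀ = 299792458/3.872e+19 = 7.7425738e-12 m = 7.7426 pm

Calculate Compton shift:
Δλ = λ_C(1 - cos(73°)) = 1.7169 pm

Final wavelength:
λ' = λ₀ + Δλ = 7.7426 + 1.7169 = 9.4595 pm

Final frequency:
f' = c/λ' = 299792458/9.4594996e-12 = 3.1692211e+19 Hz

Frequency shift (decrease):
Δf = f₀ - f' = 3.872e+19 - 3.1692211e+19 = 7.028e+18 Hz

(Intermediate values are shown rounded; full precision is carried through to the final answer.)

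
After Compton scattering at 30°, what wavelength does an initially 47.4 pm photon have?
47.7251 pm

Using the Compton formula: λ' = λ + λ_C(1 − cos θ)

For θ = 30°, cos θ = √3/2 (exact) ≈ 0.8660, so:
1 − cos 30° = 1 − (√3/2) ≈ 0.1340

Δλ = λ_C × 0.1340 = 2.4263 × 0.1340 = 0.3251 pm

λ' = 47.4 + 0.3251 = 47.7251 pm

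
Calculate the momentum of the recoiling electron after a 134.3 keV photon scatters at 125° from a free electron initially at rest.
1.0913e-22 kg·m/s

The electron is initially at rest, so by conservation of momentum:
p⃗_e = p⃗₀ − p⃗'  (incident photon momentum minus scattered photon momentum)

Photon momentum magnitudes (p = h/λ = E/c):
λ₀ = hc/E₀ = 9.2319 pm → p₀ = h/λ₀ = 7.1774e-23 kg·m/s
Δλ = λ_C(1 − cos 125°) = 3.8180 pm
λ' = 13.0499 pm → p' = h/λ' = 5.0775e-23 kg·m/s

The scattered photon makes angle θ = 125° with the incident direction, so by the law of cosines:
|p⃗_e|² = p₀² + p'² − 2p₀p'cos θ
|p⃗_e|² = (7.1774e-23)² + (5.0775e-23)² − 2·7.1774e-23·5.0775e-23·cos(125°)
|p⃗_e| = 1.0913e-22 kg·m/s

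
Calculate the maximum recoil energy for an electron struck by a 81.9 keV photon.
19.8803 keV

Maximum energy transfer occurs at θ = 180° (backscattering).

Initial photon: E₀ = 81.9 keV → λ₀ = 15.1385 pm

Maximum Compton shift (at 180°):
Δλ_max = 2λ_C = 2 × 2.4263 = 4.8526 pm

Final wavelength:
λ' = 15.1385 + 4.8526 = 19.9911 pm

Minimum photon energy (maximum energy to electron):
E'_min = hc/λ' = 62.0197 keV

Maximum electron kinetic energy:
K_max = E₀ - E'_min = 81.9000 - 62.0197 = 19.8803 keV

(Intermediate values are shown rounded; full precision is carried through to the final answer.)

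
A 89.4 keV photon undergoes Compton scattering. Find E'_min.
66.2270 keV (at θ = 180°)

The scattered photon has minimum energy when its wavelength is maximum, i.e., when the Compton shift Δλ = λ_C(1 − cos θ) is maximum. This occurs at θ = 180° (backscattering), giving Δλ_max = 2λ_C = 4.8526 pm.

Initial wavelength: λ₀ = hc/E₀ = 13.8685 pm
Maximum final wavelength: λ'_max = λ₀ + 2λ_C = 13.8685 + 4.8526 = 18.7211 pm
Minimum final energy: E'_min = hc/λ'_max = 66.2270 keV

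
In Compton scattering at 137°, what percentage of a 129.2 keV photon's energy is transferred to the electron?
0.3045 (or 30.45%)

Calculate initial and final photon energies:

Initial: E₀ = 129.2 keV → λ₀ = 9.5963 pm
Compton shift: Δλ = 4.2008 pm
Final wavelength: λ' = 13.7971 pm
Final energy: E' = 89.8625 keV

Fractional energy loss:
(E₀ - E')/E₀ = (129.2000 - 89.8625)/129.2000
= 39.3375/129.2000
= 0.3045
= 30.45%

(Intermediate values are shown rounded; full precision is carried through to the final answer.)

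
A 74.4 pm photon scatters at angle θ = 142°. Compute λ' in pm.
78.7383 pm

Using the Compton scattering formula:
λ' = λ + Δλ = λ + λ_C(1 - cos θ)

Given:
- Initial wavelength λ = 74.4 pm
- Scattering angle θ = 142°
- Compton wavelength λ_C ≈ 2.4263 pm

Calculate the shift:
Δλ = 2.4263 × (1 - cos(142°))
Δλ = 2.4263 × 1.7880
Δλ = 4.3383 pm

Final wavelength:
λ' = 74.4 + 4.3383 = 78.7383 pm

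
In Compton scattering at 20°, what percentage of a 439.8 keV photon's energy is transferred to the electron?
0.0493 (or 4.93%)

Calculate initial and final photon energies:

Initial: E₀ = 439.8 keV → λ₀ = 2.8191 pm
Compton shift: Δλ = 0.1463 pm
Final wavelength: λ' = 2.9654 pm
Final energy: E' = 418.0988 keV

Fractional energy loss:
(E₀ - E')/E₀ = (439.8000 - 418.0988)/439.8000
= 21.7012/439.8000
= 0.0493
= 4.93%

(Intermediate values are shown rounded; full precision is carried through to the final answer.)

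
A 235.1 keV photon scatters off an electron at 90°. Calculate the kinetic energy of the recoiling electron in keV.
74.0813 keV

By energy conservation: K_e = E_initial - E_final

First find the scattered photon energy:
Initial wavelength: λ = hc/E = 5.2737 pm
Compton shift: Δλ = λ_C(1 - cos(90°)) = 2.4263 pm
Final wavelength: λ' = 5.2737 + 2.4263 = 7.7000 pm
Final photon energy: E' = hc/λ' = 161.0187 keV

Electron kinetic energy:
K_e = E - E' = 235.1000 - 161.0187 = 74.0813 keV

(Intermediate values are shown rounded; full precision is carried through to the final answer.)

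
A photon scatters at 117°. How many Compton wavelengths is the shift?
1.4540 λ_C

The Compton shift formula is:
Δλ = λ_C(1 - cos θ)

Dividing both sides by λ_C:
Δλ/λ_C = 1 - cos θ

For θ = 117°:
Δλ/λ_C = 1 - cos(117°)
Δλ/λ_C = 1 - -0.4540
Δλ/λ_C = 1.4540

This means the shift is 1.4540 × λ_C = 3.5278 pm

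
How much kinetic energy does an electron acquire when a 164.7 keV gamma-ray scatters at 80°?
34.6403 keV

By energy conservation: K_e = E_initial - E_final

First find the scattered photon energy:
Initial wavelength: λ = hc/E = 7.5279 pm
Compton shift: Δλ = λ_C(1 - cos(80°)) = 2.0050 pm
Final wavelength: λ' = 7.5279 + 2.0050 = 9.5329 pm
Final photon energy: E' = hc/λ' = 130.0597 keV

Electron kinetic energy:
K_e = E - E' = 164.7000 - 130.0597 = 34.6403 keV

(Intermediate values are shown rounded; full precision is carried through to the final answer.)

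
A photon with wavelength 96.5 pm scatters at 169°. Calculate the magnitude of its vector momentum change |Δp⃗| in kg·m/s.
1.3345e-23 kg·m/s

Photon momentum magnitude is p = h/λ.

Initial momentum:
p₀ = h/λ = 6.6261e-34/9.6500e-11 = 6.8664e-24 kg·m/s

After scattering:
λ' = λ + Δλ = 96.5 + 4.8080 = 101.3080 pm
p' = h/λ' = 6.6261e-34/1.0131e-10 = 6.5405e-24 kg·m/s

Momentum is a vector; the scattered photon's direction makes angle θ = 169° with the incident direction. The magnitude of the vector change Δp⃗ = p⃗₀ − p⃗' is found from the law of cosines:
|Δp⃗|² = p₀² + p'² − 2p₀p'cos θ
|Δp⃗|² = (6.8664e-24)² + (6.5405e-24)² − 2·6.8664e-24·6.5405e-24·cos(169°)
|Δp⃗| = 1.3345e-23 kg·m/s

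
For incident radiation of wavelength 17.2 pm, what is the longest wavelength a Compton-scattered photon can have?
22.0526 pm (at θ = 180°)

The Compton shift is Δλ = λ_C(1 − cos θ).

Since cos θ ranges from −1 to 1, the factor (1 − cos θ) ranges from 0 to 2; the maximum shift occurs at θ = 180° (backscattering):
Δλ_max = 2λ_C = 2 × 2.4263 pm = 4.8526 pm

Maximum scattered wavelength:
λ'_max = λ₀ + Δλ_max = 17.2 + 4.8526 = 22.0526 pm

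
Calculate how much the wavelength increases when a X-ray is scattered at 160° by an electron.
4.7063 pm

Using the Compton scattering formula:
Δλ = λ_C(1 - cos θ)

where λ_C = h/(m_e·c) ≈ 2.4263 pm is the Compton wavelength of an electron.

For θ = 160°:
cos(160°) = -0.9397
1 - cos(160°) = 1.9397

Δλ = 2.4263 × 1.9397
Δλ = 4.7063 pm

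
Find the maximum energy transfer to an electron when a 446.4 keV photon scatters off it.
283.9053 keV

Maximum energy transfer occurs at θ = 180° (backscattering).

Initial photon: E₀ = 446.4 keV → λ₀ = 2.7774 pm

Maximum Compton shift (at 180°):
Δλ_max = 2λ_C = 2 × 2.4263 = 4.8526 pm

Final wavelength:
λ' = 2.7774 + 4.8526 = 7.6300 pm

Minimum photon energy (maximum energy to electron):
E'_min = hc/λ' = 162.4947 keV

Maximum electron kinetic energy:
K_max = E₀ - E'_min = 446.4000 - 162.4947 = 283.9053 keV

(Intermediate values are shown rounded; full precision is carried through to the final answer.)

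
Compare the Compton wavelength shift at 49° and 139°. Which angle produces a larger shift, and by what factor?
139° produces the larger shift by a factor of 5.102

Calculate both shifts using Δλ = λ_C(1 - cos θ):

For θ₁ = 49°:
Δλ₁ = 2.4263 × (1 - cos(49°))
Δλ₁ = 2.4263 × 0.3439
Δλ₁ = 0.8345 pm

For θ₂ = 139°:
Δλ₂ = 2.4263 × (1 - cos(139°))
Δλ₂ = 2.4263 × 1.7547
Δλ₂ = 4.2575 pm

The 139° angle produces the larger shift.
Ratio: 4.2575/0.8345 = 5.102

(Intermediate values are shown rounded; full precision is carried through to the final answer.)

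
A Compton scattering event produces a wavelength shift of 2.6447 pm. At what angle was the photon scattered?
95.16°

From the Compton formula Δλ = λ_C(1 - cos θ), we can solve for θ:

cos θ = 1 - Δλ/λ_C

Given:
- Δλ = 2.6447 pm
- λ_C = h/(m_e·c) ≈ 2.42631024 pm

cos θ = 1 - 2.6447/2.42631024
cos θ = 1 - 1.090009
cos θ = -0.090009

θ = arccos(-0.090009)
θ = 95.16°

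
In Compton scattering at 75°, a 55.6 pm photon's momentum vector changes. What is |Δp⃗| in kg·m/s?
1.4285e-23 kg·m/s

Photon momentum magnitude is p = h/λ.

Initial momentum:
p₀ = h/λ = 6.6261e-34/5.5600e-11 = 1.1917e-23 kg·m/s

After scattering:
λ' = λ + Δλ = 55.6 + 1.7983 = 57.3983 pm
p' = h/λ' = 6.6261e-34/5.7398e-11 = 1.1544e-23 kg·m/s

Momentum is a vector; the scattered photon's direction makes angle θ = 75° with the incident direction. The magnitude of the vector change Δp⃗ = p⃗₀ − p⃗' is found from the law of cosines:
|Δp⃗|² = p₀² + p'² − 2p₀p'cos θ
|Δp⃗|² = (1.1917e-23)² + (1.1544e-23)² − 2·1.1917e-23·1.1544e-23·cos(75°)
|Δp⃗| = 1.4285e-23 kg·m/s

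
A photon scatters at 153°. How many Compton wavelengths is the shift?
1.8910 λ_C

The Compton shift formula is:
Δλ = λ_C(1 - cos θ)

Dividing both sides by λ_C:
Δλ/λ_C = 1 - cos θ

For θ = 153°:
Δλ/λ_C = 1 - cos(153°)
Δλ/λ_C = 1 - -0.8910
Δλ/λ_C = 1.8910

This means the shift is 1.8910 × λ_C = 4.5882 pm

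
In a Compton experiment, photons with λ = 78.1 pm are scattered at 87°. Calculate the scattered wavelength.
80.3993 pm

Using the Compton scattering formula:
λ' = λ + Δλ = λ + λ_C(1 - cos θ)

Given:
- Initial wavelength λ = 78.1 pm
- Scattering angle θ = 87°
- Compton wavelength λ_C ≈ 2.4263 pm

Calculate the shift:
Δλ = 2.4263 × (1 - cos(87°))
Δλ = 2.4263 × 0.9477
Δλ = 2.2993 pm

Final wavelength:
λ' = 78.1 + 2.2993 = 80.3993 pm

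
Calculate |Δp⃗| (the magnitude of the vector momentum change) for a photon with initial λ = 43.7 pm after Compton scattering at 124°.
2.5715e-23 kg·m/s

Photon momentum magnitude is p = h/λ.

Initial momentum:
p₀ = h/λ = 6.6261e-34/4.3700e-11 = 1.5163e-23 kg·m/s

After scattering:
λ' = λ + Δλ = 43.7 + 3.7831 = 47.4831 pm
p' = h/λ' = 6.6261e-34/4.7483e-11 = 1.3955e-23 kg·m/s

Momentum is a vector; the scattered photon's direction makes angle θ = 124° with the incident direction. The magnitude of the vector change Δp⃗ = p⃗₀ − p⃗' is found from the law of cosines:
|Δp⃗|² = p₀² + p'² − 2p₀p'cos θ
|Δp⃗|² = (1.5163e-23)² + (1.3955e-23)² − 2·1.5163e-23·1.3955e-23·cos(124°)
|Δp⃗| = 2.5715e-23 kg·m/s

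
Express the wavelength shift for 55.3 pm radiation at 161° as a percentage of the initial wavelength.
8.5360%

Calculate the Compton shift:
Δλ = λ_C(1 - cos(161°))
Δλ = 2.4263 × (1 - cos(161°))
Δλ = 2.4263 × 1.9455
Δλ = 4.7204 pm

Percentage change:
(Δλ/λ₀) × 100 = (4.7204/55.3) × 100
= 8.5360%

(Intermediate values are shown rounded; full precision is carried through to the final answer.)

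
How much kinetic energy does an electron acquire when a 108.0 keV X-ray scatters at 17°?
0.9883 keV

By energy conservation: K_e = E_initial - E_final

First find the scattered photon energy:
Initial wavelength: λ = hc/E = 11.4800 pm
Compton shift: Δλ = λ_C(1 - cos(17°)) = 0.1060 pm
Final wavelength: λ' = 11.4800 + 0.1060 = 11.5860 pm
Final photon energy: E' = hc/λ' = 107.0117 keV

Electron kinetic energy:
K_e = E - E' = 108.0000 - 107.0117 = 0.9883 keV

(Intermediate values are shown rounded; full precision is carried through to the final answer.)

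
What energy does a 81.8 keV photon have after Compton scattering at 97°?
69.3463 keV

First convert energy to wavelength:
λ = hc/E, with hc ≈ 1239.842 keV·pm (i.e. 1239.842 eV·nm)

For E = 81.8 keV = 81800 eV:
λ = 1239.842 keV·pm / 81.8 keV
λ = 15.1570 pm

Calculate the Compton shift:
Δλ = λ_C(1 - cos(97°)) = 2.4263 × 1.1219
Δλ = 2.7220 pm

Final wavelength:
λ' = 15.1570 + 2.7220 = 17.8790 pm

Final energy:
E' = hc/λ' = 1239.842 / 17.8790 = 69.3463 keV

(Intermediate values are shown rounded; full precision is carried through to the final answer.)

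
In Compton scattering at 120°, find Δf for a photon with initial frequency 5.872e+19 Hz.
2.444e+19 Hz (decrease)

Convert frequency to wavelength (c = 299792458 m/s):
λ₀ = c/f₀ = 299792458/5.872e+19 = 5.1054574e-12 m = 5.1055 pm

Calculate Compton shift:
Δλ = λ_C(1 - cos(120°)) = 3.6395 pm

Final wavelength:
λ' = λ₀ + Δλ = 5.1055 + 3.6395 = 8.7449 pm

Final frequency:
f' = c/λ' = 299792458/8.7449227e-12 = 3.4281888e+19 Hz

Frequency shift (decrease):
Δf = f₀ - f' = 5.872e+19 - 3.4281888e+19 = 2.444e+19 Hz

(Intermediate values are shown rounded; full precision is carried through to the final answer.)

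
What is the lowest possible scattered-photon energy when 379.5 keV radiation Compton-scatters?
152.6963 keV (at θ = 180°)

The scattered photon has minimum energy when its wavelength is maximum, i.e., when the Compton shift Δλ = λ_C(1 − cos θ) is maximum. This occurs at θ = 180° (backscattering), giving Δλ_max = 2λ_C = 4.8526 pm.

Initial wavelength: λ₀ = hc/E₀ = 3.2670 pm
Maximum final wavelength: λ'_max = λ₀ + 2λ_C = 3.2670 + 4.8526 = 8.1197 pm
Minimum final energy: E'_min = hc/λ'_max = 152.6963 keV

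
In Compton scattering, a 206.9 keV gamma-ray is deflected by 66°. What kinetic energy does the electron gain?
40.0732 keV

By energy conservation: K_e = E_initial - E_final

First find the scattered photon energy:
Initial wavelength: λ = hc/E = 5.9925 pm
Compton shift: Δλ = λ_C(1 - cos(66°)) = 1.4394 pm
Final wavelength: λ' = 5.9925 + 1.4394 = 7.4319 pm
Final photon energy: E' = hc/λ' = 166.8268 keV

Electron kinetic energy:
K_e = E - E' = 206.9000 - 166.8268 = 40.0732 keV

(Intermediate values are shown rounded; full precision is carried through to the final answer.)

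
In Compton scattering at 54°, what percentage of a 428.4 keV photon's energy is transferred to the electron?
0.2568 (or 25.68%)

Calculate initial and final photon energies:

Initial: E₀ = 428.4 keV → λ₀ = 2.8941 pm
Compton shift: Δλ = 1.0002 pm
Final wavelength: λ' = 3.8943 pm
Final energy: E' = 318.3749 keV

Fractional energy loss:
(E₀ - E')/E₀ = (428.4000 - 318.3749)/428.4000
= 110.0251/428.4000
= 0.2568
= 25.68%

(Intermediate values are shown rounded; full precision is carried through to the final answer.)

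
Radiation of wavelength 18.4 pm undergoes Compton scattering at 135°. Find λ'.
22.5420 pm

Using the Compton formula: λ' = λ + λ_C(1 − cos θ)

For θ = 135°, cos θ = -√2/2 (exact) ≈ -0.7071, so:
1 − cos 135° = 1 − (-√2/2) ≈ 1.7071

Δλ = λ_C × 1.7071 = 2.4263 × 1.7071 = 4.1420 pm

λ' = 18.4 + 4.1420 = 22.5420 pm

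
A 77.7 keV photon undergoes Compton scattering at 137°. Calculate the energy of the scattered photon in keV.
61.5075 keV

First convert energy to wavelength:
λ = hc/E, with hc ≈ 1239.842 keV·pm (i.e. 1239.842 eV·nm)

For E = 77.7 keV = 77700 eV:
λ = 1239.842 keV·pm / 77.7 keV
λ = 15.9568 pm

Calculate the Compton shift:
Δλ = λ_C(1 - cos(137°)) = 2.4263 × 1.7314
Δλ = 4.2008 pm

Final wavelength:
λ' = 15.9568 + 4.2008 = 20.1576 pm

Final energy:
E' = hc/λ' = 1239.842 / 20.1576 = 61.5075 keV

(Intermediate values are shown rounded; full precision is carried through to the final answer.)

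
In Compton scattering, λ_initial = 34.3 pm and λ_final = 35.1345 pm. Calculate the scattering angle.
49.00°

First find the wavelength shift:
Δλ = λ' - λ = 35.1345 - 34.3 = 0.8345 pm

Using Δλ = λ_C(1 - cos θ), with λ_C = h/(m_e·c) ≈ 2.42631024 pm:
cos θ = 1 - Δλ/λ_C
cos θ = 1 - 0.8345/2.42631024
cos θ = 0.656062

θ = arccos(0.656062)
θ = 49.00°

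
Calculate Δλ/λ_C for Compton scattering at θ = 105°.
1.2588 λ_C

The Compton shift formula is:
Δλ = λ_C(1 - cos θ)

Dividing both sides by λ_C:
Δλ/λ_C = 1 - cos θ

For θ = 105°:
Δλ/λ_C = 1 - cos(105°)
Δλ/λ_C = 1 - -0.2588
Δλ/λ_C = 1.2588

This means the shift is 1.2588 × λ_C = 3.0543 pm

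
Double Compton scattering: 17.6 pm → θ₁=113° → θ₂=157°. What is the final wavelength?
25.6341 pm

Apply Compton shift twice:

First scattering at θ₁ = 113°:
Δλ₁ = λ_C(1 - cos(113°))
Δλ₁ = 2.4263 × 1.3907
Δλ₁ = 3.3743 pm

After first scattering:
λ₁ = 17.6 + 3.3743 = 20.9743 pm

Second scattering at θ₂ = 157°:
Δλ₂ = λ_C(1 - cos(157°))
Δλ₂ = 2.4263 × 1.9205
Δλ₂ = 4.6597 pm

Final wavelength:
λ₂ = 20.9743 + 4.6597 = 25.6341 pm

Total shift: Δλ_total = 3.3743 + 4.6597 = 8.0341 pm

(Intermediate values are shown rounded; full precision is carried through to the final answer.)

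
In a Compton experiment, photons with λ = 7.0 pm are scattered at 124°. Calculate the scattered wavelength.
10.7831 pm

Using the Compton scattering formula:
λ' = λ + Δλ = λ + λ_C(1 - cos θ)

Given:
- Initial wavelength λ = 7.0 pm
- Scattering angle θ = 124°
- Compton wavelength λ_C ≈ 2.4263 pm

Calculate the shift:
Δλ = 2.4263 × (1 - cos(124°))
Δλ = 2.4263 × 1.5592
Δλ = 3.7831 pm

Final wavelength:
λ' = 7.0 + 3.7831 = 10.7831 pm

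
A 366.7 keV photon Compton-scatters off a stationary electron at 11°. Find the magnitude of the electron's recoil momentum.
3.7409e-23 kg·m/s

The electron is initially at rest, so by conservation of momentum:
p⃗_e = p⃗₀ − p⃗'  (incident photon momentum minus scattered photon momentum)

Photon momentum magnitudes (p = h/λ = E/c):
λ₀ = hc/E₀ = 3.3811 pm → p₀ = h/λ₀ = 1.9597e-22 kg·m/s
Δλ = λ_C(1 − cos 11°) = 0.0446 pm
λ' = 3.4257 pm → p' = h/λ' = 1.9342e-22 kg·m/s

The scattered photon makes angle θ = 11° with the incident direction, so by the law of cosines:
|p⃗_e|² = p₀² + p'² − 2p₀p'cos θ
|p⃗_e|² = (1.9597e-22)² + (1.9342e-22)² − 2·1.9597e-22·1.9342e-22·cos(11°)
|p⃗_e| = 3.7409e-23 kg·m/s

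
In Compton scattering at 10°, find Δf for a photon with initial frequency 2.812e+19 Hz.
9.689e+16 Hz (decrease)

Convert frequency to wavelength (c = 299792458 m/s):
λ₀ = c/f₀ = 299792458/2.812e+19 = 1.0661183e-11 m = 10.6612 pm

Calculate Compton shift:
Δλ = λ_C(1 - cos(10°)) = 0.0369 pm

Final wavelength:
λ' = λ₀ + Δλ = 10.6612 + 0.0369 = 10.6980 pm

Final frequency:
f' = c/λ' = 299792458/1.0698044e-11 = 2.8023110e+19 Hz

Frequency shift (decrease):
Δf = f₀ - f' = 2.812e+19 - 2.8023110e+19 = 9.689e+16 Hz

(Intermediate values are shown rounded; full precision is carried through to the final answer.)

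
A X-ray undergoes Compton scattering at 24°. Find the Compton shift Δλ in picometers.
0.2098 pm

Using the Compton scattering formula:
Δλ = λ_C(1 - cos θ)

where λ_C = h/(m_e·c) ≈ 2.4263 pm is the Compton wavelength of an electron.

For θ = 24°:
cos(24°) = 0.9135
1 - cos(24°) = 0.0865

Δλ = 2.4263 × 0.0865
Δλ = 0.2098 pm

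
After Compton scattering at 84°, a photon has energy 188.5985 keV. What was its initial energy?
281.7001 keV

Convert final energy to wavelength (hc ≈ 1239.842 keV·pm):
λ' = hc/E' = 1239.842 / 188.5985 = 6.5740 pm

Calculate the Compton shift:
Δλ = λ_C(1 - cos(84°))
Δλ = 2.4263 × (1 - cos(84°))
Δλ = 2.1727 pm

Initial wavelength:
λ = λ' - Δλ = 6.5740 - 2.1727 = 4.4013 pm

Initial energy:
E = hc/λ = 1239.842 / 4.4013 = 281.7001 keV

(Intermediate values are shown rounded; full precision is carried through to the final answer.)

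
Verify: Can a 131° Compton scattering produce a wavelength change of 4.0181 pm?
Yes, consistent

Calculate the expected shift for θ = 131°:

Δλ_expected = λ_C(1 - cos(131°))
Δλ_expected = 2.4263 × (1 - cos(131°))
Δλ_expected = 2.4263 × 1.6561
Δλ_expected = 4.0181 pm

Given shift: 4.0181 pm
Expected shift: 4.0181 pm
Difference: 0.0000 pm

The values match. This is consistent with Compton scattering at the stated angle.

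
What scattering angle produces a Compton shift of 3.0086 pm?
103.89°

From the Compton formula Δλ = λ_C(1 - cos θ), we can solve for θ:

cos θ = 1 - Δλ/λ_C

Given:
- Δλ = 3.0086 pm
- λ_C = h/(m_e·c) ≈ 2.42631024 pm

cos θ = 1 - 3.0086/2.42631024
cos θ = 1 - 1.239990
cos θ = -0.239990

θ = arccos(-0.239990)
θ = 103.89°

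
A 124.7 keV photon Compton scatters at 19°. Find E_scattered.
123.0638 keV

First convert energy to wavelength:
λ = hc/E, with hc ≈ 1239.842 keV·pm (i.e. 1239.842 eV·nm)

For E = 124.7 keV = 124700 eV:
λ = 1239.842 keV·pm / 124.7 keV
λ = 9.9426 pm

Calculate the Compton shift:
Δλ = λ_C(1 - cos(19°)) = 2.4263 × 0.0545
Δλ = 0.1322 pm

Final wavelength:
λ' = 9.9426 + 0.1322 = 10.0748 pm

Final energy:
E' = hc/λ' = 1239.842 / 10.0748 = 123.0638 keV

(Intermediate values are shown rounded; full precision is carried through to the final answer.)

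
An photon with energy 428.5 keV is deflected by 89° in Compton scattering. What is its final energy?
234.9337 keV

First convert energy to wavelength:
λ = hc/E, with hc ≈ 1239.842 keV·pm (i.e. 1239.842 eV·nm)

For E = 428.5 keV = 428500 eV:
λ = 1239.842 keV·pm / 428.5 keV
λ = 2.8934 pm

Calculate the Compton shift:
Δλ = λ_C(1 - cos(89°)) = 2.4263 × 0.9825
Δλ = 2.3840 pm

Final wavelength:
λ' = 2.8934 + 2.3840 = 5.2774 pm

Final energy:
E' = hc/λ' = 1239.842 / 5.2774 = 234.9337 keV

(Intermediate values are shown rounded; full precision is carried through to the final answer.)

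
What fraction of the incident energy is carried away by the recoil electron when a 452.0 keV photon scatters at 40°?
0.1715 (or 17.15%)

Calculate initial and final photon energies:

Initial: E₀ = 452.0 keV → λ₀ = 2.7430 pm
Compton shift: Δλ = 0.5676 pm
Final wavelength: λ' = 3.3107 pm
Final energy: E' = 374.4997 keV

Fractional energy loss:
(E₀ - E')/E₀ = (452.0000 - 374.4997)/452.0000
= 77.5003/452.0000
= 0.1715
= 17.15%

(Intermediate values are shown rounded; full precision is carried through to the final answer.)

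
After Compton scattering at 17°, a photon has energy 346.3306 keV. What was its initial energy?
356.9000 keV

Convert final energy to wavelength (hc ≈ 1239.842 keV·pm):
λ' = hc/E' = 1239.842 / 346.3306 = 3.5799 pm

Calculate the Compton shift:
Δλ = λ_C(1 - cos(17°))
Δλ = 2.4263 × (1 - cos(17°))
Δλ = 0.1060 pm

Initial wavelength:
λ = λ' - Δλ = 3.5799 - 0.1060 = 3.4739 pm

Initial energy:
E = hc/λ = 1239.842 / 3.4739 = 356.9000 keV

(Intermediate values are shown rounded; full precision is carried through to the final answer.)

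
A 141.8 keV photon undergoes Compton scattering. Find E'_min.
91.1902 keV (at θ = 180°)

The scattered photon has minimum energy when its wavelength is maximum, i.e., when the Compton shift Δλ = λ_C(1 − cos θ) is maximum. This occurs at θ = 180° (backscattering), giving Δλ_max = 2λ_C = 4.8526 pm.

Initial wavelength: λ₀ = hc/E₀ = 8.7436 pm
Maximum final wavelength: λ'_max = λ₀ + 2λ_C = 8.7436 + 4.8526 = 13.5962 pm
Minimum final energy: E'_min = hc/λ'_max = 91.1902 keV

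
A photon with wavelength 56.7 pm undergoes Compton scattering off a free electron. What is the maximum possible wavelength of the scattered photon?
61.5526 pm (at θ = 180°)

The Compton shift is Δλ = λ_C(1 − cos θ).

Since cos θ ranges from −1 to 1, the factor (1 − cos θ) ranges from 0 to 2; the maximum shift occurs at θ = 180° (backscattering):
Δλ_max = 2λ_C = 2 × 2.4263 pm = 4.8526 pm

Maximum scattered wavelength:
λ'_max = λ₀ + Δλ_max = 56.7 + 4.8526 = 61.5526 pm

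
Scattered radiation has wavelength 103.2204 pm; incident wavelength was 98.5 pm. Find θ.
161.00°

First find the wavelength shift:
Δλ = λ' - λ = 103.2204 - 98.5 = 4.7204 pm

Using Δλ = λ_C(1 - cos θ), with λ_C = h/(m_e·c) ≈ 2.42631024 pm:
cos θ = 1 - Δλ/λ_C
cos θ = 1 - 4.7204/2.42631024
cos θ = -0.945506

θ = arccos(-0.945506)
θ = 161.00°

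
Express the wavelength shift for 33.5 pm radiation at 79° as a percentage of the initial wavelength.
5.8607%

Calculate the Compton shift:
Δλ = λ_C(1 - cos(79°))
Δλ = 2.4263 × (1 - cos(79°))
Δλ = 2.4263 × 0.8092
Δλ = 1.9633 pm

Percentage change:
(Δλ/λ₀) × 100 = (1.9633/33.5) × 100
= 5.8607%

(Intermediate values are shown rounded; full precision is carried through to the final answer.)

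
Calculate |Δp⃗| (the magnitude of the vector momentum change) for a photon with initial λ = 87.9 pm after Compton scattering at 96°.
1.1039e-23 kg·m/s

Photon momentum magnitude is p = h/λ.

Initial momentum:
p₀ = h/λ = 6.6261e-34/8.7900e-11 = 7.5382e-24 kg·m/s

After scattering:
λ' = λ + Δλ = 87.9 + 2.6799 = 90.5799 pm
p' = h/λ' = 6.6261e-34/9.0580e-11 = 7.3152e-24 kg·m/s

Momentum is a vector; the scattered photon's direction makes angle θ = 96° with the incident direction. The magnitude of the vector change Δp⃗ = p⃗₀ − p⃗' is found from the law of cosines:
|Δp⃗|² = p₀² + p'² − 2p₀p'cos θ
|Δp⃗|² = (7.5382e-24)² + (7.3152e-24)² − 2·7.5382e-24·7.3152e-24·cos(96°)
|Δp⃗| = 1.1039e-23 kg·m/s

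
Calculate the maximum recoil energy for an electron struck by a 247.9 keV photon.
122.0788 keV

Maximum energy transfer occurs at θ = 180° (backscattering).

Initial photon: E₀ = 247.9 keV → λ₀ = 5.0014 pm

Maximum Compton shift (at 180°):
Δλ_max = 2λ_C = 2 × 2.4263 = 4.8526 pm

Final wavelength:
λ' = 5.0014 + 4.8526 = 9.8540 pm

Minimum photon energy (maximum energy to electron):
E'_min = hc/λ' = 125.8212 keV

Maximum electron kinetic energy:
K_max = E₀ - E'_min = 247.9000 - 125.8212 = 122.0788 keV

(Intermediate values are shown rounded; full precision is carried through to the final answer.)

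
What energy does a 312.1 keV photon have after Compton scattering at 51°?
254.4851 keV

First convert energy to wavelength:
λ = hc/E, with hc ≈ 1239.842 keV·pm (i.e. 1239.842 eV·nm)

For E = 312.1 keV = 312100 eV:
λ = 1239.842 keV·pm / 312.1 keV
λ = 3.9726 pm

Calculate the Compton shift:
Δλ = λ_C(1 - cos(51°)) = 2.4263 × 0.3707
Δλ = 0.8994 pm

Final wavelength:
λ' = 3.9726 + 0.8994 = 4.8720 pm

Final energy:
E' = hc/λ' = 1239.842 / 4.8720 = 254.4851 keV

(Intermediate values are shown rounded; full precision is carried through to the final answer.)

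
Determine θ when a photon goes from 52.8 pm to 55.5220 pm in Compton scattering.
97.00°

First find the wavelength shift:
Δλ = λ' - λ = 55.5220 - 52.8 = 2.7220 pm

Using Δλ = λ_C(1 - cos θ), with λ_C = h/(m_e·c) ≈ 2.42631024 pm:
cos θ = 1 - Δλ/λ_C
cos θ = 1 - 2.7220/2.42631024
cos θ = -0.121868

θ = arccos(-0.121868)
θ = 97.00°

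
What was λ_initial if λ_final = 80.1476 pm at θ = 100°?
77.3000 pm

From λ' = λ + Δλ, we have λ = λ' - Δλ

First calculate the Compton shift:
Δλ = λ_C(1 - cos θ)
Δλ = 2.4263 × (1 - cos(100°))
Δλ = 2.4263 × 1.1736
Δλ = 2.8476 pm

Initial wavelength:
λ = λ' - Δλ
λ = 80.1476 - 2.8476
λ = 77.3000 pm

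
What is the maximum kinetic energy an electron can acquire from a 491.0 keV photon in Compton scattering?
322.9487 keV

Maximum energy transfer occurs at θ = 180° (backscattering).

Initial photon: E₀ = 491.0 keV → λ₀ = 2.5251 pm

Maximum Compton shift (at 180°):
Δλ_max = 2λ_C = 2 × 2.4263 = 4.8526 pm

Final wavelength:
λ' = 2.5251 + 4.8526 = 7.3778 pm

Minimum photon energy (maximum energy to electron):
E'_min = hc/λ' = 168.0513 keV

Maximum electron kinetic energy:
K_max = E₀ - E'_min = 491.0000 - 168.0513 = 322.9487 keV

(Intermediate values are shown rounded; full precision is carried through to the final answer.)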